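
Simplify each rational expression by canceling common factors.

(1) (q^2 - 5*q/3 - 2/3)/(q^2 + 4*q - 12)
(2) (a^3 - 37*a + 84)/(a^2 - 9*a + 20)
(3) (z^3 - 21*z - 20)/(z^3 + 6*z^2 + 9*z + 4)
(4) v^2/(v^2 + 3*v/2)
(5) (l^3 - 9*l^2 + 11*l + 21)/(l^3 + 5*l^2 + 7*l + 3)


(1) = (3*q + 1)/(3*q + 18)
(2) = (a^2 + 4*a - 21)/(a - 5)
(3) = (z - 5)/(z + 1)
(4) = 2*v/(2*v + 3)
(5) = (l^2 - 10*l + 21)/(l^2 + 4*l + 3)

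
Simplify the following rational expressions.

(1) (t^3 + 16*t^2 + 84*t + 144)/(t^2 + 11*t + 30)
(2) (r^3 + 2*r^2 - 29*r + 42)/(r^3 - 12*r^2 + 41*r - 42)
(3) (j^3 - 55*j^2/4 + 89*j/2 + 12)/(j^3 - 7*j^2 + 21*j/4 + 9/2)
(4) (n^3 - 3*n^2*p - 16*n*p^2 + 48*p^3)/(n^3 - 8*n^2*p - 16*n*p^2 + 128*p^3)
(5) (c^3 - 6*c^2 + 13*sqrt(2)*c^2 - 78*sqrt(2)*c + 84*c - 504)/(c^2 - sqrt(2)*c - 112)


(1) = (t^2 + 10*t + 24)/(t + 5)
(2) = (r + 7)/(r - 7)
(3) = (4*j^2 - 31*j - 8)/(4*j^2 - 4*j - 3)
(4) = (-n + 3*p)/(-n + 8*p)
(5) = (c^2 + c*(-6 + 6*sqrt(2)) - 36*sqrt(2))/(c - 8*sqrt(2))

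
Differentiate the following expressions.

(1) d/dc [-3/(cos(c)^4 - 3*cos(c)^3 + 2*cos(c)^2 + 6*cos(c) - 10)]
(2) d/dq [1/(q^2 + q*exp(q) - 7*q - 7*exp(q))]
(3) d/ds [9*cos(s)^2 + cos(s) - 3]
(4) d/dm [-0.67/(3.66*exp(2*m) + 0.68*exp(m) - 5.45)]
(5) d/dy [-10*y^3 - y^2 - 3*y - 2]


(1) = 3*(-4*cos(c)^3 + 9*cos(c)^2 - 4*cos(c) - 6)*sin(c)/(cos(c)^4 - 3*cos(c)^3 + 2*cos(c)^2 + 6*cos(c) - 10)^2
(2) = (-q*exp(q) - 2*q + 6*exp(q) + 7)/(q^2 + q*exp(q) - 7*q - 7*exp(q))^2
(3) = -(18*cos(s) + 1)*sin(s)
(4) = (4.9044*exp(m) + 0.4556)*exp(m)/(3.66*exp(2*m) + 0.68*exp(m) - 5.45)^2
(5) = -30*y^2 - 2*y - 3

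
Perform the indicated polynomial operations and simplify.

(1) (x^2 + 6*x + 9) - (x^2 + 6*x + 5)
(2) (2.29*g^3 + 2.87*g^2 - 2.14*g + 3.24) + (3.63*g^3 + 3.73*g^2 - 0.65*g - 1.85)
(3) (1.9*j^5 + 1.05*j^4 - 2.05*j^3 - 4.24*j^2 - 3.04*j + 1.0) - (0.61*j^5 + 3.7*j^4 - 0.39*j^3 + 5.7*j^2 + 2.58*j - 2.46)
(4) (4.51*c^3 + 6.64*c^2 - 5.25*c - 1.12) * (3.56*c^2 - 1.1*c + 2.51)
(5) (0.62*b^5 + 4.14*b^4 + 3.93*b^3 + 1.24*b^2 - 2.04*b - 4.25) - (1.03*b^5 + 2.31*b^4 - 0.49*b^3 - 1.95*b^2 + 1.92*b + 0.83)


(1) = 4
(2) = 5.92*g^3 + 6.6*g^2 - 2.79*g + 1.39
(3) = 1.29*j^5 - 2.65*j^4 - 1.66*j^3 - 9.94*j^2 - 5.62*j + 3.46
(4) = 16.0556*c^5 + 18.6774*c^4 - 14.6739*c^3 + 18.4542*c^2 - 11.9455*c - 2.8112
(5) = -0.41*b^5 + 1.83*b^4 + 4.42*b^3 + 3.19*b^2 - 3.96*b - 5.08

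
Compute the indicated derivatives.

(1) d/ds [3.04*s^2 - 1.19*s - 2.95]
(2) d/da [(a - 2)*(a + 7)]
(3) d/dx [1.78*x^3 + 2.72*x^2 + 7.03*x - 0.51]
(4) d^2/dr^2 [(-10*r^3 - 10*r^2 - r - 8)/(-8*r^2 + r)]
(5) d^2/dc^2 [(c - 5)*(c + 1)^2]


(1) = 6.08*s - 1.19
(2) = 2*a + 5
(3) = 5.34*x^2 + 5.44*x + 7.03
(4) = 4*(77*r^3 + 768*r^2 - 96*r + 4)/(r^3*(512*r^3 - 192*r^2 + 24*r - 1))
(5) = 6*c - 6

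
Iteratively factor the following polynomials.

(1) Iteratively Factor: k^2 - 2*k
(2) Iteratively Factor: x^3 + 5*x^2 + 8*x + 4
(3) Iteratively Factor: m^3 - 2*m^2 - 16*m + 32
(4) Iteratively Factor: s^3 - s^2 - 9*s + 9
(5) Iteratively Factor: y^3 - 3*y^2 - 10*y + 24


(1) = (k)*(k - 2)
(2) = (x + 1)*(x^2 + 4*x + 4) = (x + 1)*(x + 2)*(x + 2)
(3) = (m - 2)*(m^2 - 16) = (m - 2)*(m + 4)*(m - 4)
(4) = (s - 3)*(s^2 + 2*s - 3) = (s - 3)*(s + 3)*(s - 1)
(5) = (y - 4)*(y^2 + y - 6) = (y - 4)*(y - 2)*(y + 3)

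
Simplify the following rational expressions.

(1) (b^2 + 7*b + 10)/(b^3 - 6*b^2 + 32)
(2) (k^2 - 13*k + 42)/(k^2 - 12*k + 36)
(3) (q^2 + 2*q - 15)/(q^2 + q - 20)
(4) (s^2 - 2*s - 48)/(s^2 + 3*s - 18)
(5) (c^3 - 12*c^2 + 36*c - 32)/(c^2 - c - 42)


(1) = (b + 5)/(b^2 - 8*b + 16)
(2) = (k - 7)/(k - 6)
(3) = (q - 3)/(q - 4)
(4) = (s - 8)/(s - 3)
(5) = (c^3 - 12*c^2 + 36*c - 32)/(c^2 - c - 42)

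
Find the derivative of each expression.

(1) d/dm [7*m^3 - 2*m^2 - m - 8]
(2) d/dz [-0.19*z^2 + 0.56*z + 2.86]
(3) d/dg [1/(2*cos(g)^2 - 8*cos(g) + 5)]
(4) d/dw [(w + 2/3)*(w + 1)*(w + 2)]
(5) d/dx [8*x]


(1) = 21*m^2 - 4*m - 1
(2) = 0.56 - 0.38*z
(3) = 4*(cos(g) - 2)*sin(g)/(-8*cos(g) + cos(2*g) + 6)^2
(4) = 3*w^2 + 22*w/3 + 4
(5) = 8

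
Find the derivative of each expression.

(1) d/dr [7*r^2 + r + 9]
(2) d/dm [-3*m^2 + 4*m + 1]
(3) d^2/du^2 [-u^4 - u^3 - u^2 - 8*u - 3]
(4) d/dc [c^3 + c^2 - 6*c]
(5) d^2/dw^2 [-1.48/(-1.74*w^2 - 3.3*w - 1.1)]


(1) = 14*r + 1
(2) = 4 - 6*m
(3) = -12*u^2 - 6*u - 2
(4) = 3*c^2 + 2*c - 6
(5) = (-8.961696*w^2 - 16.99632*w + 1.48*(3.48*w + 3.3)*(6.96*w + 6.6) - 5.66544)/(1.74*w^2 + 3.3*w + 1.1)^3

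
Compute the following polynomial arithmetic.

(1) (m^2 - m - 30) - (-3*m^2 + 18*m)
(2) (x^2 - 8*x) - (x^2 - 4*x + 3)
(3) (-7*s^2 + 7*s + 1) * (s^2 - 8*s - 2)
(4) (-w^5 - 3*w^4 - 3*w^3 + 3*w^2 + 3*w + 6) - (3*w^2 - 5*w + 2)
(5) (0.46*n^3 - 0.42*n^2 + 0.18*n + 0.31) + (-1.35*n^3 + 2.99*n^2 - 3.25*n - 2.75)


(1) = 4*m^2 - 19*m - 30
(2) = -4*x - 3
(3) = -7*s^4 + 63*s^3 - 41*s^2 - 22*s - 2
(4) = -w^5 - 3*w^4 - 3*w^3 + 8*w + 4
(5) = -0.89*n^3 + 2.57*n^2 - 3.07*n - 2.44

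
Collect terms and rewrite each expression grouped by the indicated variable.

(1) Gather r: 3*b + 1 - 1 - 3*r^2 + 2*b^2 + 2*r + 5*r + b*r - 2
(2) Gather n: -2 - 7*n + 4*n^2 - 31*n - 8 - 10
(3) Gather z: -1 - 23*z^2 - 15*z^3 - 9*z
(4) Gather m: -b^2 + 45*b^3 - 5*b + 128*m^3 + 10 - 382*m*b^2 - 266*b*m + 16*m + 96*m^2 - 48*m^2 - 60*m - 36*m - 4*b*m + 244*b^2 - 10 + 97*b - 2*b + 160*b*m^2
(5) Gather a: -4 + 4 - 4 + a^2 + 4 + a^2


(1) = 2*b^2 + 3*b - 3*r^2 + r*(b + 7) - 2
(2) = 4*n^2 - 38*n - 20
(3) = -15*z^3 - 23*z^2 - 9*z - 1
(4) = 45*b^3 + 243*b^2 + 90*b + 128*m^3 + m^2*(160*b + 48) + m*(-382*b^2 - 270*b - 80)
(5) = 2*a^2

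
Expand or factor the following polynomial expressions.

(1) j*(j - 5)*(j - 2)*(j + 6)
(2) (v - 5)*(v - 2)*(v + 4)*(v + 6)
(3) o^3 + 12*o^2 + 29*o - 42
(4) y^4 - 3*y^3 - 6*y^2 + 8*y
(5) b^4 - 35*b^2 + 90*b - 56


(1) = j^4 - j^3 - 32*j^2 + 60*j
(2) = v^4 + 3*v^3 - 36*v^2 - 68*v + 240
(3) = (o - 1)*(o + 6)*(o + 7)
(4) = y*(y - 4)*(y - 1)*(y + 2)
(5) = (b - 4)*(b - 2)*(b - 1)*(b + 7)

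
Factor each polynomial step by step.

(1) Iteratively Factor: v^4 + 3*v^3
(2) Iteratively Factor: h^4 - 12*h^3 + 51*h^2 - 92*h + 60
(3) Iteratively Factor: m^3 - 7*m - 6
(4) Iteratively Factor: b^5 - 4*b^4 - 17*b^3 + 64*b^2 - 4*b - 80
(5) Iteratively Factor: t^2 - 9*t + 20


(1) = (v)*(v^3 + 3*v^2) = v*(v + 3)*(v^2) = v^2*(v + 3)*(v)
(2) = (h - 5)*(h^3 - 7*h^2 + 16*h - 12) = (h - 5)*(h - 2)*(h^2 - 5*h + 6) = (h - 5)*(h - 3)*(h - 2)*(h - 2)
(3) = (m + 1)*(m^2 - m - 6) = (m + 1)*(m + 2)*(m - 3)
(4) = (b + 1)*(b^4 - 5*b^3 - 12*b^2 + 76*b - 80) = (b + 1)*(b + 4)*(b^3 - 9*b^2 + 24*b - 20) = (b - 2)*(b + 1)*(b + 4)*(b^2 - 7*b + 10) = (b - 5)*(b - 2)*(b + 1)*(b + 4)*(b - 2)
(5) = (t - 5)*(t - 4)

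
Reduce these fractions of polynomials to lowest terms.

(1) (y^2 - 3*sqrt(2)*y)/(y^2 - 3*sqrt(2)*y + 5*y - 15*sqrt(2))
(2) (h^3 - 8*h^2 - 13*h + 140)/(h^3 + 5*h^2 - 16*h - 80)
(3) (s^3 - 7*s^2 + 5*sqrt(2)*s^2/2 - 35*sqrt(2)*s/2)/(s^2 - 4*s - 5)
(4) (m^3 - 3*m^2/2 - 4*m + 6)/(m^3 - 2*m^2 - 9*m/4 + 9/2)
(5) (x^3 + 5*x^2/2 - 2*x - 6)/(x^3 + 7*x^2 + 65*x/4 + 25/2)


(1) = y/(y + 5)
(2) = (h^2 - 12*h + 35)/(h^2 + h - 20)
(3) = (2*s^3 + s^2*(-14 + 5*sqrt(2)) - 35*sqrt(2)*s)/(2*s^2 - 8*s - 10)
(4) = (2*m + 4)/(2*m + 3)
(5) = (4*x^2 + 2*x - 12)/(4*x^2 + 20*x + 25)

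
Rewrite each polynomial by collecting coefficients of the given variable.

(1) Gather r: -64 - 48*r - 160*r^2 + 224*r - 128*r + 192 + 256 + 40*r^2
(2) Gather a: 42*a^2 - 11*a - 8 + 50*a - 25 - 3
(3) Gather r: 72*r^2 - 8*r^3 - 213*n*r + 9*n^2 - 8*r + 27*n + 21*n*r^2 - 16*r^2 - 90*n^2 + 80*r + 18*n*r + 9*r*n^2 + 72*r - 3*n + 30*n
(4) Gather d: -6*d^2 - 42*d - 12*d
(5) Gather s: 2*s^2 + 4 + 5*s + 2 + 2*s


(1) = -120*r^2 + 48*r + 384
(2) = 42*a^2 + 39*a - 36
(3) = -81*n^2 + 54*n - 8*r^3 + r^2*(21*n + 56) + r*(9*n^2 - 195*n + 144)
(4) = -6*d^2 - 54*d
(5) = 2*s^2 + 7*s + 6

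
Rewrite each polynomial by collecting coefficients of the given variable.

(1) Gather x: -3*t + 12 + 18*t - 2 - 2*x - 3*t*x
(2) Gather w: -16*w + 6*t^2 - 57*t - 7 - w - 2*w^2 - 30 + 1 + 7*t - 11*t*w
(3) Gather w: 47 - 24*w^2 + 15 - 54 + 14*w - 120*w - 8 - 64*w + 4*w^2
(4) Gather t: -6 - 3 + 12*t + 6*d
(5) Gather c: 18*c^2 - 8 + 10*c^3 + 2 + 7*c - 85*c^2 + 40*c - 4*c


(1) = 15*t + x*(-3*t - 2) + 10
(2) = 6*t^2 - 50*t - 2*w^2 + w*(-11*t - 17) - 36
(3) = -20*w^2 - 170*w
(4) = 6*d + 12*t - 9
(5) = 10*c^3 - 67*c^2 + 43*c - 6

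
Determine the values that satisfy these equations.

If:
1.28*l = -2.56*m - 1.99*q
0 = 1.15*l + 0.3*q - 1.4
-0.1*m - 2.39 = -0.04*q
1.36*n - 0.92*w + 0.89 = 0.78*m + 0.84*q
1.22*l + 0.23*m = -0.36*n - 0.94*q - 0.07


Then:
l = -4.59
m = -15.00
n = -33.16
q = 22.25
w = -55.65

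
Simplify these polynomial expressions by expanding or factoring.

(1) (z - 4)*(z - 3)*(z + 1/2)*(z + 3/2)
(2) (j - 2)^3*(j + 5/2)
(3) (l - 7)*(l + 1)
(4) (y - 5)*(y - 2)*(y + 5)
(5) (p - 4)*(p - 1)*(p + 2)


(1) = z^4 - 5*z^3 - 5*z^2/4 + 75*z/4 + 9
(2) = j^4 - 7*j^3/2 - 3*j^2 + 22*j - 20
(3) = l^2 - 6*l - 7
(4) = y^3 - 2*y^2 - 25*y + 50
(5) = p^3 - 3*p^2 - 6*p + 8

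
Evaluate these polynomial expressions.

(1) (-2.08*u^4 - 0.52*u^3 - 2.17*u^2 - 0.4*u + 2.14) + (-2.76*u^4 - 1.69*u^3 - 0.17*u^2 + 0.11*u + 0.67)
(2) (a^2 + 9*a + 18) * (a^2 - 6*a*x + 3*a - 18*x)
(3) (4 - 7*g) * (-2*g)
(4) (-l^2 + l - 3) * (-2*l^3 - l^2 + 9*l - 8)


(1) = -4.84*u^4 - 2.21*u^3 - 2.34*u^2 - 0.29*u + 2.81
(2) = a^4 - 6*a^3*x + 12*a^3 - 72*a^2*x + 45*a^2 - 270*a*x + 54*a - 324*x
(3) = 14*g^2 - 8*g
(4) = 2*l^5 - l^4 - 4*l^3 + 20*l^2 - 35*l + 24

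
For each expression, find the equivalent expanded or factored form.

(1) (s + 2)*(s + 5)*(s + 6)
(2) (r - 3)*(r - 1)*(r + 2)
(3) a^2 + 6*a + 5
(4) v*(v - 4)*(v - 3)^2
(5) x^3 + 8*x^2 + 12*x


(1) = s^3 + 13*s^2 + 52*s + 60
(2) = r^3 - 2*r^2 - 5*r + 6
(3) = (a + 1)*(a + 5)
(4) = v^4 - 10*v^3 + 33*v^2 - 36*v
(5) = x*(x + 2)*(x + 6)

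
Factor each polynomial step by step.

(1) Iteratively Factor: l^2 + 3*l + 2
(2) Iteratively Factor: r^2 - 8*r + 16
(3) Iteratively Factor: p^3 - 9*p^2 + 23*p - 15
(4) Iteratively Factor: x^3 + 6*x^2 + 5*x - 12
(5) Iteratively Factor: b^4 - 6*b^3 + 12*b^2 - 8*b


(1) = (l + 2)*(l + 1)
(2) = (r - 4)*(r - 4)
(3) = (p - 3)*(p^2 - 6*p + 5) = (p - 3)*(p - 1)*(p - 5)
(4) = (x - 1)*(x^2 + 7*x + 12) = (x - 1)*(x + 4)*(x + 3)
(5) = (b - 2)*(b^3 - 4*b^2 + 4*b) = (b - 2)^2*(b^2 - 2*b) = (b - 2)^3*(b)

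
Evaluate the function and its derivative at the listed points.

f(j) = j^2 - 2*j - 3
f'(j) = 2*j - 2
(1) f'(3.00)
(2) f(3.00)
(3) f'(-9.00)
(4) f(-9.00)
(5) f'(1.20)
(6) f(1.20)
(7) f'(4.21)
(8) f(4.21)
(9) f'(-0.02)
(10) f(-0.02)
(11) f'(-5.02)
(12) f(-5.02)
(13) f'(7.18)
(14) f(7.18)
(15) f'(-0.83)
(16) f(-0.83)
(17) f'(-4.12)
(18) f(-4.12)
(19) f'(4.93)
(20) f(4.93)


(1) = 4.00
(2) = 0.00
(3) = -20.00
(4) = 96.00
(5) = 0.40
(6) = -3.96
(7) = 6.42
(8) = 6.30
(9) = -2.04
(10) = -2.96
(11) = -12.04
(12) = 32.24
(13) = 12.36
(14) = 34.19
(15) = -3.66
(16) = -0.65
(17) = -10.24
(18) = 22.21
(19) = 7.86
(20) = 11.44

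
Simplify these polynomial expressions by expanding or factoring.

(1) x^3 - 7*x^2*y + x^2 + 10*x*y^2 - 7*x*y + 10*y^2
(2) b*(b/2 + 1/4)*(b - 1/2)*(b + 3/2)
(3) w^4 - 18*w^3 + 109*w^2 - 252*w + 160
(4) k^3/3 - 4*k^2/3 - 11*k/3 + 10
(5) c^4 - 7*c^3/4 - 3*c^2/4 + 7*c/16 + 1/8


(1) = (x + 1)*(x - 5*y)*(x - 2*y)
(2) = b^4/2 + 3*b^3/4 - b^2/8 - 3*b/16
(3) = (w - 8)*(w - 5)*(w - 4)*(w - 1)
(4) = (k/3 + 1)*(k - 5)*(k - 2)
(5) = (c - 2)*(c - 1/2)*(c + 1/4)*(c + 1/2)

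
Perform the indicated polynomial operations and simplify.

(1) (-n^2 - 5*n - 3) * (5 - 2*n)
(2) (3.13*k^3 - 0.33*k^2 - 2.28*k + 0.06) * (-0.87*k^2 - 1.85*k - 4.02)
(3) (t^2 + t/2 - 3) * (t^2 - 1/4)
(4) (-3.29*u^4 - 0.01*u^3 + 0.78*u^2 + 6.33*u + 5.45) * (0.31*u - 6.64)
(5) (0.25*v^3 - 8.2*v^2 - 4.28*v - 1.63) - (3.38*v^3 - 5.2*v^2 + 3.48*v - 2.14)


(1) = 2*n^3 + 5*n^2 - 19*n - 15
(2) = -2.7231*k^5 - 5.5034*k^4 - 9.9885*k^3 + 5.4924*k^2 + 9.0546*k - 0.2412
(3) = t^4 + t^3/2 - 13*t^2/4 - t/8 + 3/4
(4) = -1.0199*u^5 + 21.8425*u^4 + 0.3082*u^3 - 3.2169*u^2 - 40.3417*u - 36.188
(5) = -3.13*v^3 - 3.0*v^2 - 7.76*v + 0.51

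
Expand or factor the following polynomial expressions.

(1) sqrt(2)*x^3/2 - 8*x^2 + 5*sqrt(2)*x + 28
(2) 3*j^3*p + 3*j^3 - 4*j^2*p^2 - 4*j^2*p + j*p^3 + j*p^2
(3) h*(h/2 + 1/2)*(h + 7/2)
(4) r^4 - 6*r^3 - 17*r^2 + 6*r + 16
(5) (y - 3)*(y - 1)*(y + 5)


(1) = (x - 7*sqrt(2))*(x - 2*sqrt(2))*(sqrt(2)*x/2 + 1)
(2) = (-3*j + p)*(-j + p)*(j*p + j)
(3) = h^3/2 + 9*h^2/4 + 7*h/4
(4) = (r - 8)*(r - 1)*(r + 1)*(r + 2)
(5) = y^3 + y^2 - 17*y + 15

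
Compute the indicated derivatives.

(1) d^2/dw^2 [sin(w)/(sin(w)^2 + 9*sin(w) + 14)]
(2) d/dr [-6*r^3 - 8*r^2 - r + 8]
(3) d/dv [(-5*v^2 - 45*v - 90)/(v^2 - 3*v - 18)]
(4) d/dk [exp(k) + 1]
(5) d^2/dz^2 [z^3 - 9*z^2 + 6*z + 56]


(1) = (-sin(w)^5 + 9*sin(w)^4 + 86*sin(w)^3 + 126*sin(w)^2 - 280*sin(w) - 252)/((sin(w) + 2)^3*(sin(w) + 7)^3)
(2) = -18*r^2 - 16*r - 1
(3) = 60/(v^2 - 12*v + 36)
(4) = exp(k)
(5) = 6*z - 18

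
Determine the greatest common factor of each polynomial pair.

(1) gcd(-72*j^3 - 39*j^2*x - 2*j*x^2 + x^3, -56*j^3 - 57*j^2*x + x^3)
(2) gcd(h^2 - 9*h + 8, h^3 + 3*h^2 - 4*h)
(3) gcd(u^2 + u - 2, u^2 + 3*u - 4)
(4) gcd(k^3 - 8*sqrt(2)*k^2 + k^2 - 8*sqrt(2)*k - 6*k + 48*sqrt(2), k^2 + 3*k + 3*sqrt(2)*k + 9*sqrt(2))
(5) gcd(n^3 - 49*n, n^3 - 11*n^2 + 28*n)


(1) = gcd((-8*j + x)*(3*j + x)^2, (-8*j + x)*(j + x)*(7*j + x)) = -8*j + x
(2) = gcd((h - 8)*(h - 1), h*(h - 1)*(h + 4)) = h - 1
(3) = gcd((u - 1)*(u + 2), (u - 1)*(u + 4)) = u - 1
(4) = k + 3
(5) = gcd(n*(n - 7)*(n + 7), n*(n - 7)*(n - 4)) = n^2 - 7*n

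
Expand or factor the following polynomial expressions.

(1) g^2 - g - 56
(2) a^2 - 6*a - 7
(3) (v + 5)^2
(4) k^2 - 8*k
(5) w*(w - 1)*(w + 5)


(1) = (g - 8)*(g + 7)
(2) = (a - 7)*(a + 1)
(3) = v^2 + 10*v + 25
(4) = k*(k - 8)
(5) = w^3 + 4*w^2 - 5*w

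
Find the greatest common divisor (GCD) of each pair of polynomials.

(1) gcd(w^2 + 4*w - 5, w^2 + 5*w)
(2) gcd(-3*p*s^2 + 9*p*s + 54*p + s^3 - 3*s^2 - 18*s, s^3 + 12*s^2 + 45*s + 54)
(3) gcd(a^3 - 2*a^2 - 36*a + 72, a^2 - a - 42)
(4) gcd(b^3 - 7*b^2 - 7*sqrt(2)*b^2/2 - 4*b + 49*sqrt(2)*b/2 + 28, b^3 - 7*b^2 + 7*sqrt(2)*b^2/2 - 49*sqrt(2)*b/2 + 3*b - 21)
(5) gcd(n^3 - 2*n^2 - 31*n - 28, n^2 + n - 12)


(1) = w + 5
(2) = s + 3
(3) = gcd((a - 6)*(a - 2)*(a + 6), (a - 7)*(a + 6)) = a + 6
(4) = b^2 + b*(-7 + sqrt(2)/2) - 7*sqrt(2)/2
(5) = gcd((n - 7)*(n + 1)*(n + 4), (n - 3)*(n + 4)) = n + 4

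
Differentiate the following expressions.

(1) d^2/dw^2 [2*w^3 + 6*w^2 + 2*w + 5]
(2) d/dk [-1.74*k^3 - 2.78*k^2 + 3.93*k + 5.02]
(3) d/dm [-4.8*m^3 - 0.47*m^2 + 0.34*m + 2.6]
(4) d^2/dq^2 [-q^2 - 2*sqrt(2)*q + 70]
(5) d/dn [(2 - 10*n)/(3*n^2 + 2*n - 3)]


(1) = 12*w + 12
(2) = -5.22*k^2 - 5.56*k + 3.93
(3) = -14.4*m^2 - 0.94*m + 0.34
(4) = -2
(5) = 2*(15*n^2 - 6*n + 13)/(9*n^4 + 12*n^3 - 14*n^2 - 12*n + 9)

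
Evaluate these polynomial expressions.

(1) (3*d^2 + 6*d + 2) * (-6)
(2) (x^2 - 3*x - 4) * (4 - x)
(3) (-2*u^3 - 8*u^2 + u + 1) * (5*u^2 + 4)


(1) = -18*d^2 - 36*d - 12
(2) = -x^3 + 7*x^2 - 8*x - 16
(3) = -10*u^5 - 40*u^4 - 3*u^3 - 27*u^2 + 4*u + 4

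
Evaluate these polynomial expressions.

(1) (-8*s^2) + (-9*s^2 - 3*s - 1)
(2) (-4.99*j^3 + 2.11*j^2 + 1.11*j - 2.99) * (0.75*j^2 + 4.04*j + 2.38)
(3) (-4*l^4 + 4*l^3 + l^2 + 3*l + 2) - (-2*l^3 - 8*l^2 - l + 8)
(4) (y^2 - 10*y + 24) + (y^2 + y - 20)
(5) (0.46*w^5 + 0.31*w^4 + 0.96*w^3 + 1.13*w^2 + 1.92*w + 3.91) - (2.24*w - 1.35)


(1) = -17*s^2 - 3*s - 1
(2) = -3.7425*j^5 - 18.5771*j^4 - 2.5193*j^3 + 7.2637*j^2 - 9.4378*j - 7.1162
(3) = -4*l^4 + 6*l^3 + 9*l^2 + 4*l - 6
(4) = 2*y^2 - 9*y + 4
(5) = 0.46*w^5 + 0.31*w^4 + 0.96*w^3 + 1.13*w^2 - 0.32*w + 5.26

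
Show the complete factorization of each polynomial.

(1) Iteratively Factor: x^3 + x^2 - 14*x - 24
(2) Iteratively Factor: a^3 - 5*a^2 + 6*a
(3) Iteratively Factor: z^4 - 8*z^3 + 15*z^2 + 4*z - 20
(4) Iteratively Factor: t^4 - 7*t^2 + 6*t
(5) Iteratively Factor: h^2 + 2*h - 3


(1) = (x + 3)*(x^2 - 2*x - 8) = (x - 4)*(x + 3)*(x + 2)
(2) = (a)*(a^2 - 5*a + 6) = a*(a - 2)*(a - 3)
(3) = (z + 1)*(z^3 - 9*z^2 + 24*z - 20) = (z - 2)*(z + 1)*(z^2 - 7*z + 10) = (z - 2)^2*(z + 1)*(z - 5)
(4) = (t + 3)*(t^3 - 3*t^2 + 2*t) = (t - 2)*(t + 3)*(t^2 - t) = t*(t - 2)*(t + 3)*(t - 1)
(5) = (h - 1)*(h + 3)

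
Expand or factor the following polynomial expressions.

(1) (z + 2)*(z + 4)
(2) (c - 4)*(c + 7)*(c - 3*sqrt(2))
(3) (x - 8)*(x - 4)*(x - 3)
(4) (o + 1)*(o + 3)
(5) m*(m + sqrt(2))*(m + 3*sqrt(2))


(1) = z^2 + 6*z + 8
(2) = c^3 - 3*sqrt(2)*c^2 + 3*c^2 - 28*c - 9*sqrt(2)*c + 84*sqrt(2)
(3) = x^3 - 15*x^2 + 68*x - 96
(4) = o^2 + 4*o + 3
(5) = m^3 + 4*sqrt(2)*m^2 + 6*m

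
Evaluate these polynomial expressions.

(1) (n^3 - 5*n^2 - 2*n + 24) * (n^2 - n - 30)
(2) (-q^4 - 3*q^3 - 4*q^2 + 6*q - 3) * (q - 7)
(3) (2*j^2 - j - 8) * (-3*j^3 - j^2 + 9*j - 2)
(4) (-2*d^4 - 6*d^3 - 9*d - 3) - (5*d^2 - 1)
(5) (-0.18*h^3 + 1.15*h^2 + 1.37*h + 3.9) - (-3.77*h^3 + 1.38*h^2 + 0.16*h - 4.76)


(1) = n^5 - 6*n^4 - 27*n^3 + 176*n^2 + 36*n - 720
(2) = -q^5 + 4*q^4 + 17*q^3 + 34*q^2 - 45*q + 21
(3) = -6*j^5 + j^4 + 43*j^3 - 5*j^2 - 70*j + 16
(4) = -2*d^4 - 6*d^3 - 5*d^2 - 9*d - 2
(5) = 3.59*h^3 - 0.23*h^2 + 1.21*h + 8.66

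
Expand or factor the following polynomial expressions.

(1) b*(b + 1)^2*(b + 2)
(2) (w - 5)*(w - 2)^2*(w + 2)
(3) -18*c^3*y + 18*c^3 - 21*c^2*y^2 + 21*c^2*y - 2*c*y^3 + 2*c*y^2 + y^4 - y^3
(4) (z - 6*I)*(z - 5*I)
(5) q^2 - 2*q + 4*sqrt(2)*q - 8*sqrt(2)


(1) = b^4 + 4*b^3 + 5*b^2 + 2*b
(2) = w^4 - 7*w^3 + 6*w^2 + 28*w - 40
(3) = (-6*c + y)*(c + y)*(3*c + y)*(y - 1)
(4) = z^2 - 11*I*z - 30
(5) = (q - 2)*(q + 4*sqrt(2))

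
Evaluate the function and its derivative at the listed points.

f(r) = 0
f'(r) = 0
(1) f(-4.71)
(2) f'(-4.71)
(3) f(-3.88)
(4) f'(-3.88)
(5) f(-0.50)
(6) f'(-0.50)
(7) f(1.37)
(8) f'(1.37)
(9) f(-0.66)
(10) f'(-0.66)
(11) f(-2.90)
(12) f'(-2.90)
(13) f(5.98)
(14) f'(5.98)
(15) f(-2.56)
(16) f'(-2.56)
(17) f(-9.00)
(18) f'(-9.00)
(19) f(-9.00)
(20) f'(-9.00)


(1) = 0.00
(2) = 0.00
(3) = 0.00
(4) = 0.00
(5) = 0.00
(6) = 0.00
(7) = 0.00
(8) = 0.00
(9) = 0.00
(10) = 0.00
(11) = 0.00
(12) = 0.00
(13) = 0.00
(14) = 0.00
(15) = 0.00
(16) = 0.00
(17) = 0.00
(18) = 0.00
(19) = 0.00
(20) = 0.00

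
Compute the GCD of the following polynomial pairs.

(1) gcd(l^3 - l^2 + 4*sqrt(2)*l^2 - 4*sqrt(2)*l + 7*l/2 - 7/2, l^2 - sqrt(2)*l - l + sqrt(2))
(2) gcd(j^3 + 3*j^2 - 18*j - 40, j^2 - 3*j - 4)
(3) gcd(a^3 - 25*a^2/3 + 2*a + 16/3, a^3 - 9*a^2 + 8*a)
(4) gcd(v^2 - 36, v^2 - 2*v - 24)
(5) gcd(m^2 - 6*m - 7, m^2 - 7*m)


(1) = gcd((l - 1)*(l + sqrt(2)/2)*(l + 7*sqrt(2)/2), (l - 1)*(l - sqrt(2))) = l - 1
(2) = gcd((j - 4)*(j + 2)*(j + 5), (j - 4)*(j + 1)) = j - 4
(3) = a^2 - 9*a + 8
(4) = v - 6
(5) = m - 7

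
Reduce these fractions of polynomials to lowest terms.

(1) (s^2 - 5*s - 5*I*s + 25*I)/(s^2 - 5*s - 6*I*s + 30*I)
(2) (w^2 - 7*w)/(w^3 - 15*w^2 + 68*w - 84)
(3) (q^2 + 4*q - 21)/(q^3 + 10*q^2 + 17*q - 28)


(1) = (s - 5*I)/(s - 6*I)
(2) = w/(w^2 - 8*w + 12)
(3) = (q - 3)/(q^2 + 3*q - 4)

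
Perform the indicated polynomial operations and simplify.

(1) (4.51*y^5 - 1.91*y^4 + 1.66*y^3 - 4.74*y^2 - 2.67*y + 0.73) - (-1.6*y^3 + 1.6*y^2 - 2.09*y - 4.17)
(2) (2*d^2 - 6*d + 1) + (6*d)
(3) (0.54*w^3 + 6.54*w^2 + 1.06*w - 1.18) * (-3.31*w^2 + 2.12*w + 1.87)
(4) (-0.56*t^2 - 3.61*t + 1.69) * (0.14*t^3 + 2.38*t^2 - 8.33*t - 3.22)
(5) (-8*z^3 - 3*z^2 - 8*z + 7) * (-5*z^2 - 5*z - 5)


(1) = 4.51*y^5 - 1.91*y^4 + 3.26*y^3 - 6.34*y^2 - 0.58*y + 4.9
(2) = 2*d^2 + 1
(3) = -1.7874*w^5 - 20.5026*w^4 + 11.366*w^3 + 18.3828*w^2 - 0.5194*w - 2.2066
(4) = -0.0784*t^5 - 1.8382*t^4 - 3.6904*t^3 + 35.8967*t^2 - 2.4535*t - 5.4418
(5) = 40*z^5 + 55*z^4 + 95*z^3 + 20*z^2 + 5*z - 35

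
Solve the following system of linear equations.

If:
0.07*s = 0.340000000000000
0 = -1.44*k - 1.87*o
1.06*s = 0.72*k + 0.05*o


Then:
k = 7.55
o = -5.82
s = 4.86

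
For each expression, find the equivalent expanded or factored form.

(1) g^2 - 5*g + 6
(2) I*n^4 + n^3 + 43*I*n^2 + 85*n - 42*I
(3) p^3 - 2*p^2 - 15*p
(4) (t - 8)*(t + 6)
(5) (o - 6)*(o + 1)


(1) = (g - 3)*(g - 2)
(2) = (n - 6*I)*(n - I)*(n + 7*I)*(I*n + 1)
(3) = p*(p - 5)*(p + 3)
(4) = t^2 - 2*t - 48
(5) = o^2 - 5*o - 6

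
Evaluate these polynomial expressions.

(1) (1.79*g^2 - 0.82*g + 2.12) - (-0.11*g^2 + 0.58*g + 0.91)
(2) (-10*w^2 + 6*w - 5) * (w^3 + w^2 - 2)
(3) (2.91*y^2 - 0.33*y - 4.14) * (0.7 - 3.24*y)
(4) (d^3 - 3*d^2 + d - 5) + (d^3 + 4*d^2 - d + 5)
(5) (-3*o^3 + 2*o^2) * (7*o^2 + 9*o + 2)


(1) = 1.9*g^2 - 1.4*g + 1.21
(2) = -10*w^5 - 4*w^4 + w^3 + 15*w^2 - 12*w + 10
(3) = -9.4284*y^3 + 3.1062*y^2 + 13.1826*y - 2.898
(4) = 2*d^3 + d^2
(5) = -21*o^5 - 13*o^4 + 12*o^3 + 4*o^2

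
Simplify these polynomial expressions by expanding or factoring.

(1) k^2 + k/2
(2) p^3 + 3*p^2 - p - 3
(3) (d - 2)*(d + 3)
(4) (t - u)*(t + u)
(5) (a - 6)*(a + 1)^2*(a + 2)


(1) = k*(k + 1/2)
(2) = (p - 1)*(p + 1)*(p + 3)
(3) = d^2 + d - 6
(4) = t^2 - u^2
(5) = a^4 - 2*a^3 - 19*a^2 - 28*a - 12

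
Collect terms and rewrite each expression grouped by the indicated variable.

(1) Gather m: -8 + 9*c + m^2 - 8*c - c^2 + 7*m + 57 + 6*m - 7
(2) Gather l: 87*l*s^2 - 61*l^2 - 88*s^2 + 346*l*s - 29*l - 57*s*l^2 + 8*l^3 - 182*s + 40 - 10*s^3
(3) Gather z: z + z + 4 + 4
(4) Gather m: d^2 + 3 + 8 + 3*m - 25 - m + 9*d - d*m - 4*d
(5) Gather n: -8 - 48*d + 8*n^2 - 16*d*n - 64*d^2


(1) = -c^2 + c + m^2 + 13*m + 42
(2) = 8*l^3 + l^2*(-57*s - 61) + l*(87*s^2 + 346*s - 29) - 10*s^3 - 88*s^2 - 182*s + 40
(3) = 2*z + 8
(4) = d^2 + 5*d + m*(2 - d) - 14
(5) = -64*d^2 - 16*d*n - 48*d + 8*n^2 - 8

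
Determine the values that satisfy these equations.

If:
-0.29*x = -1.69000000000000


Then:
x = 5.83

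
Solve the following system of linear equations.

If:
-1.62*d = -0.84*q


Then:
d = 0.518518518518518*q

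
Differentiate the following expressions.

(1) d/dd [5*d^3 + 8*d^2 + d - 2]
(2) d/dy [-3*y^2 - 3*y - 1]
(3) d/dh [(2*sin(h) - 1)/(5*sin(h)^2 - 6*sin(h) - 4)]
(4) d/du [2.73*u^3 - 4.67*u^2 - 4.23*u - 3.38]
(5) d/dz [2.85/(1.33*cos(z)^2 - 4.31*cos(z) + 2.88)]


(1) = 15*d^2 + 16*d + 1
(2) = -6*y - 3
(3) = 2*(-5*sin(h)^2 + 5*sin(h) - 7)*cos(h)/(5*sin(h)^2 - 6*sin(h) - 4)^2
(4) = 8.19*u^2 - 9.34*u - 4.23
(5) = (7.581*cos(z) - 12.2835)*sin(z)/(1.33*cos(z)^2 - 4.31*cos(z) + 2.88)^2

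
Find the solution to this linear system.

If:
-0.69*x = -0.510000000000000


Then:
x = 0.74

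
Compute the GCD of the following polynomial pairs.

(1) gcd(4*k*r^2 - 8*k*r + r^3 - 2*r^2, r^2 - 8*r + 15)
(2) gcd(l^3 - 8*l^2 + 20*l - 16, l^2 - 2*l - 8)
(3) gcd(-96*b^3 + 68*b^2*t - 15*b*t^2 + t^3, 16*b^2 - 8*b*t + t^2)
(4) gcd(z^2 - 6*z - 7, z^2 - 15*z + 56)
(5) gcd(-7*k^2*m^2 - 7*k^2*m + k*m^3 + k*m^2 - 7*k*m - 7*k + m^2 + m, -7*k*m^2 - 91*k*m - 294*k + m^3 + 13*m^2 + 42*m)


(1) = gcd(r*(4*k + r)*(r - 2), (r - 5)*(r - 3)) = 1
(2) = gcd((l - 4)*(l - 2)^2, (l - 4)*(l + 2)) = l - 4
(3) = gcd((-8*b + t)*(-4*b + t)*(-3*b + t), (-4*b + t)^2) = -4*b + t
(4) = gcd((z - 7)*(z + 1), (z - 8)*(z - 7)) = z - 7
(5) = gcd((-7*k + m)*(m + 1)*(k*m + 1), (-7*k + m)*(m + 6)*(m + 7)) = 7*k - m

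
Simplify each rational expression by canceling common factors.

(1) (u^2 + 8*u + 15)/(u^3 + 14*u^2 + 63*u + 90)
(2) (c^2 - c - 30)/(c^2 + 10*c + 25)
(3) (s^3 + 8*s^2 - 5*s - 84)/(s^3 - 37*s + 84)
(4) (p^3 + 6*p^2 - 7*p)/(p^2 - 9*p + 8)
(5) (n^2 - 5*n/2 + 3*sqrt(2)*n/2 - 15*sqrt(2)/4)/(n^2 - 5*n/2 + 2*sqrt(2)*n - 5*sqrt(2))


(1) = 1/(u + 6)
(2) = (c - 6)/(c + 5)
(3) = (s + 4)/(s - 4)
(4) = (p^2 + 7*p)/(p - 8)
(5) = (8*n + 12*sqrt(2))/(8*n + 16*sqrt(2))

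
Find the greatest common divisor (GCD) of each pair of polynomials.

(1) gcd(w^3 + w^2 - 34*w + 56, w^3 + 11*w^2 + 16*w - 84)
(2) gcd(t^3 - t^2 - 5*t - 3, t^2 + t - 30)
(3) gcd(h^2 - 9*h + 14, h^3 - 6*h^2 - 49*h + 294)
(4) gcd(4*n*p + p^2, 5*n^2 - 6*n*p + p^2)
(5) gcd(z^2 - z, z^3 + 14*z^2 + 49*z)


(1) = w^2 + 5*w - 14
(2) = gcd((t - 3)*(t + 1)^2, (t - 5)*(t + 6)) = 1
(3) = h - 7
(4) = gcd(p*(4*n + p), (-5*n + p)*(-n + p)) = 1
(5) = z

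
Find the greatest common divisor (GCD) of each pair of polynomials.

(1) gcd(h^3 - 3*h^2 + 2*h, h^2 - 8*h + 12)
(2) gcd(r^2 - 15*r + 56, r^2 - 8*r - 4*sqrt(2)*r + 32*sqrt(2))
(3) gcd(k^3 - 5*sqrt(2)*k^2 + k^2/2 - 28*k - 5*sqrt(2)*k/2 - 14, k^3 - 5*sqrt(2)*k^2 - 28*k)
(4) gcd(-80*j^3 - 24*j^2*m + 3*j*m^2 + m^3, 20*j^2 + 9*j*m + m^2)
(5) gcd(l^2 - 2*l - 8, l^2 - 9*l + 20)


(1) = gcd(h*(h - 2)*(h - 1), (h - 6)*(h - 2)) = h - 2
(2) = gcd((r - 8)*(r - 7), (r - 8)*(r - 4*sqrt(2))) = r - 8
(3) = k^2 - 5*sqrt(2)*k - 28
(4) = 4*j + m
(5) = gcd((l - 4)*(l + 2), (l - 5)*(l - 4)) = l - 4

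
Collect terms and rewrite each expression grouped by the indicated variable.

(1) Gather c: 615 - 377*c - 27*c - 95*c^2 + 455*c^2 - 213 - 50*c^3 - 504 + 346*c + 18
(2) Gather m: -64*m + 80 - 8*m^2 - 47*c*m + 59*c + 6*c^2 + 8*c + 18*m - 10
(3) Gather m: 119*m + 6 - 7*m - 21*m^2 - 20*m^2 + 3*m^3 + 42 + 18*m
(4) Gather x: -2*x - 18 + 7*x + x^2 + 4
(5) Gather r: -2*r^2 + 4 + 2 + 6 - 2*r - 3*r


(1) = -50*c^3 + 360*c^2 - 58*c - 84
(2) = 6*c^2 + 67*c - 8*m^2 + m*(-47*c - 46) + 70
(3) = 3*m^3 - 41*m^2 + 130*m + 48
(4) = x^2 + 5*x - 14
(5) = -2*r^2 - 5*r + 12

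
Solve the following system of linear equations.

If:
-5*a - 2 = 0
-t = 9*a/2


Then:
a = -2/5
t = 9/5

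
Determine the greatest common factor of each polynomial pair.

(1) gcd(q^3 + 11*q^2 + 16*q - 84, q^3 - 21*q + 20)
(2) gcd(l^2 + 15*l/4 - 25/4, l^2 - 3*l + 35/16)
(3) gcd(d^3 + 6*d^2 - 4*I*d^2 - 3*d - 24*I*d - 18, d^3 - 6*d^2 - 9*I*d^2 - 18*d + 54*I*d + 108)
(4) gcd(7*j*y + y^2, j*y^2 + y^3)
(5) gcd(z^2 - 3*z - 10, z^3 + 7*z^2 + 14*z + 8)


(1) = 1
(2) = gcd((l - 5/4)*(l + 5), (l - 7/4)*(l - 5/4)) = l - 5/4
(3) = gcd((d + 6)*(d - 3*I)*(d - I), (d - 6)*(d - 6*I)*(d - 3*I)) = d - 3*I
(4) = y
(5) = gcd((z - 5)*(z + 2), (z + 1)*(z + 2)*(z + 4)) = z + 2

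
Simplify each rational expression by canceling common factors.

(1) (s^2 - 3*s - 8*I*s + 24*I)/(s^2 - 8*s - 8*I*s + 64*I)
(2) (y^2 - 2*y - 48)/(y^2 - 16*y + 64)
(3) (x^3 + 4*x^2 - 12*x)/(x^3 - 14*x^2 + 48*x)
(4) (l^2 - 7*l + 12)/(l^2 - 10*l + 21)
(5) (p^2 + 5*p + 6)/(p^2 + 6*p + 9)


(1) = (s - 3)/(s - 8)
(2) = (y + 6)/(y - 8)
(3) = (x^2 + 4*x - 12)/(x^2 - 14*x + 48)
(4) = (l - 4)/(l - 7)
(5) = (p + 2)/(p + 3)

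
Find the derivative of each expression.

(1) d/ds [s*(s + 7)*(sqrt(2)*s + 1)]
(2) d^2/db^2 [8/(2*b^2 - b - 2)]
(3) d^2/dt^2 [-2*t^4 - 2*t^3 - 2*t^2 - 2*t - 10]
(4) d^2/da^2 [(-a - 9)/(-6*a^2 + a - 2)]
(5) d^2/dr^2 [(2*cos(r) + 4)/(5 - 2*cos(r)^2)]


(1) = 3*sqrt(2)*s^2 + 2*s + 14*sqrt(2)*s + 7
(2) = 16*(4*b^2 - 2*b - (4*b - 1)^2 - 4)/(-2*b^2 + b + 2)^3
(3) = -24*t^2 - 12*t - 4
(4) = 2*((a + 9)*(12*a - 1)^2 - (18*a + 53)*(6*a^2 - a + 2))/(6*a^2 - a + 2)^3
(5) = 2*(-36*sin(r)^4*cos(r) - 32*sin(r)^4 + 96*sin(r)^2 - 2*cos(r) - 21*cos(3*r) + 2*cos(5*r) - 24)/(2*sin(r)^2 + 3)^3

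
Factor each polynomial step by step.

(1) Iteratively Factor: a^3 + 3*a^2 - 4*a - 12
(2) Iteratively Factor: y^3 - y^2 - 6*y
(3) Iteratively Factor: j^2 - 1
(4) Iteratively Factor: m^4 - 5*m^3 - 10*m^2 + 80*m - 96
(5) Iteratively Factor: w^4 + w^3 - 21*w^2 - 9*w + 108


(1) = (a + 3)*(a^2 - 4) = (a - 2)*(a + 3)*(a + 2)
(2) = (y + 2)*(y^2 - 3*y) = (y - 3)*(y + 2)*(y)
(3) = (j + 1)*(j - 1)
(4) = (m + 4)*(m^3 - 9*m^2 + 26*m - 24) = (m - 4)*(m + 4)*(m^2 - 5*m + 6) = (m - 4)*(m - 2)*(m + 4)*(m - 3)
(5) = (w + 3)*(w^3 - 2*w^2 - 15*w + 36) = (w + 3)*(w + 4)*(w^2 - 6*w + 9) = (w - 3)*(w + 3)*(w + 4)*(w - 3)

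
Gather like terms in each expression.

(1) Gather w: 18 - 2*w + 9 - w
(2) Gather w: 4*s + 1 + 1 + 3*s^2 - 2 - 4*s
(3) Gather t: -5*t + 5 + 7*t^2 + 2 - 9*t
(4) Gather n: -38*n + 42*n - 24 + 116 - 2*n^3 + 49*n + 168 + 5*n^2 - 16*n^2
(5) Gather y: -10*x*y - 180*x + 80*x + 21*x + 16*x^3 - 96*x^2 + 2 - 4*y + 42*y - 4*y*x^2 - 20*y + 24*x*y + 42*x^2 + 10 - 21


(1) = 27 - 3*w
(2) = 3*s^2
(3) = 7*t^2 - 14*t + 7
(4) = -2*n^3 - 11*n^2 + 53*n + 260
(5) = 16*x^3 - 54*x^2 - 79*x + y*(-4*x^2 + 14*x + 18) - 9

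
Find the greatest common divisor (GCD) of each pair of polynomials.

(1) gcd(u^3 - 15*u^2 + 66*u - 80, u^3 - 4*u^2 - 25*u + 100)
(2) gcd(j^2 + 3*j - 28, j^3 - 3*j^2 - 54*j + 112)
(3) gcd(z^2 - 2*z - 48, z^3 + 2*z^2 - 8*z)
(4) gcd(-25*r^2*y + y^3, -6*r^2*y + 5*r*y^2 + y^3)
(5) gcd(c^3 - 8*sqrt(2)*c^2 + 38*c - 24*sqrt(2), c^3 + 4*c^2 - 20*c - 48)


(1) = u - 5
(2) = gcd((j - 4)*(j + 7), (j - 8)*(j - 2)*(j + 7)) = j + 7
(3) = 1
(4) = gcd(y*(-5*r + y)*(5*r + y), y*(-r + y)*(6*r + y)) = y
(5) = 1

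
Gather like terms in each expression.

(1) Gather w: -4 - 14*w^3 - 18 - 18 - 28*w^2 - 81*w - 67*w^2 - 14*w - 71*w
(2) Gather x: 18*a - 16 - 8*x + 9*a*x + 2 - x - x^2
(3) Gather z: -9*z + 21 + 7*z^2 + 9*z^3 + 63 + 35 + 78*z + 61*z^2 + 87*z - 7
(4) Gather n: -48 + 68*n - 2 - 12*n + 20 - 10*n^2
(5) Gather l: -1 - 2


(1) = -14*w^3 - 95*w^2 - 166*w - 40
(2) = 18*a - x^2 + x*(9*a - 9) - 14
(3) = 9*z^3 + 68*z^2 + 156*z + 112
(4) = -10*n^2 + 56*n - 30
(5) = -3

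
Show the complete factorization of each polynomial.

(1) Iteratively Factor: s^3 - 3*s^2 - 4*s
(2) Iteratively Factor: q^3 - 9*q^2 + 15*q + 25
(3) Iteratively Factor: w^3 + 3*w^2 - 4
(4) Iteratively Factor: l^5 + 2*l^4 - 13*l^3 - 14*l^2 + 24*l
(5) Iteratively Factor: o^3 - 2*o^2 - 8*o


(1) = (s)*(s^2 - 3*s - 4) = s*(s + 1)*(s - 4)
(2) = (q - 5)*(q^2 - 4*q - 5) = (q - 5)*(q + 1)*(q - 5)
(3) = (w + 2)*(w^2 + w - 2) = (w - 1)*(w + 2)*(w + 2)
(4) = (l + 2)*(l^4 - 13*l^2 + 12*l) = (l - 3)*(l + 2)*(l^3 + 3*l^2 - 4*l) = (l - 3)*(l + 2)*(l + 4)*(l^2 - l) = (l - 3)*(l - 1)*(l + 2)*(l + 4)*(l)
(5) = (o)*(o^2 - 2*o - 8) = o*(o + 2)*(o - 4)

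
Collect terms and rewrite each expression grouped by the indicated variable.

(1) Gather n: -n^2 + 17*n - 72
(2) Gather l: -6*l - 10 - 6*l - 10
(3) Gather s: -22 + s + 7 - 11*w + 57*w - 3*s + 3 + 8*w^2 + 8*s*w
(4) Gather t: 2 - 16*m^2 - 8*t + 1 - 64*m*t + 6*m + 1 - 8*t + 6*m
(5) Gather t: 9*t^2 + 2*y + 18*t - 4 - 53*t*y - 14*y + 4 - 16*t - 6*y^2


(1) = -n^2 + 17*n - 72
(2) = -12*l - 20
(3) = s*(8*w - 2) + 8*w^2 + 46*w - 12
(4) = -16*m^2 + 12*m + t*(-64*m - 16) + 4
(5) = 9*t^2 + t*(2 - 53*y) - 6*y^2 - 12*y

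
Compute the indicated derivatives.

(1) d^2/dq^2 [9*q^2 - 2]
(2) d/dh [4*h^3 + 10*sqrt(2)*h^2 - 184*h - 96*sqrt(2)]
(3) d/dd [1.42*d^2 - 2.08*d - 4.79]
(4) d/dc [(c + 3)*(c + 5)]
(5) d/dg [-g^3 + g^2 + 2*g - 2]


(1) = 18
(2) = 12*h^2 + 20*sqrt(2)*h - 184
(3) = 2.84*d - 2.08
(4) = 2*c + 8
(5) = -3*g^2 + 2*g + 2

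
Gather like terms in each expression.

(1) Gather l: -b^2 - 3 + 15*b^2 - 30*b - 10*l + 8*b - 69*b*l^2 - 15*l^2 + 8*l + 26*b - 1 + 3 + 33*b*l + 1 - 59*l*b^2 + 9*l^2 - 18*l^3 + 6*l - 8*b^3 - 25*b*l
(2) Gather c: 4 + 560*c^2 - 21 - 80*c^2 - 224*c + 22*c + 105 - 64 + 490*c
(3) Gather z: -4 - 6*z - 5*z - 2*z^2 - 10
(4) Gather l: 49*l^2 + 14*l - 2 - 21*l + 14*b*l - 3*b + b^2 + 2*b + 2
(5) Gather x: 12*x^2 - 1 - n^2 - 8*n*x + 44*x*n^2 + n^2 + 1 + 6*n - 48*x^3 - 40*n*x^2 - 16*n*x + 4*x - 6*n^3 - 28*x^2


(1) = -8*b^3 + 14*b^2 + 4*b - 18*l^3 + l^2*(-69*b - 6) + l*(-59*b^2 + 8*b + 4)
(2) = 480*c^2 + 288*c + 24
(3) = -2*z^2 - 11*z - 14
(4) = b^2 - b + 49*l^2 + l*(14*b - 7)
(5) = -6*n^3 + 6*n - 48*x^3 + x^2*(-40*n - 16) + x*(44*n^2 - 24*n + 4)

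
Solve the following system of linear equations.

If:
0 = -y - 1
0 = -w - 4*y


Then:
w = 4
y = -1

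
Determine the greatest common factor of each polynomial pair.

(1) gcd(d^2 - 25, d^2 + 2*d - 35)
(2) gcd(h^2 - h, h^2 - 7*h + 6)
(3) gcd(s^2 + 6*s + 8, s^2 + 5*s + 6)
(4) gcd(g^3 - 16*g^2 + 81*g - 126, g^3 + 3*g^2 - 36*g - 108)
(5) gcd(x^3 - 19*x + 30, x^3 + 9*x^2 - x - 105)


(1) = gcd((d - 5)*(d + 5), (d - 5)*(d + 7)) = d - 5
(2) = h - 1
(3) = s + 2
(4) = g - 6
(5) = x^2 + 2*x - 15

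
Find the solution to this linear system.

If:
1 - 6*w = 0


Then:
w = 1/6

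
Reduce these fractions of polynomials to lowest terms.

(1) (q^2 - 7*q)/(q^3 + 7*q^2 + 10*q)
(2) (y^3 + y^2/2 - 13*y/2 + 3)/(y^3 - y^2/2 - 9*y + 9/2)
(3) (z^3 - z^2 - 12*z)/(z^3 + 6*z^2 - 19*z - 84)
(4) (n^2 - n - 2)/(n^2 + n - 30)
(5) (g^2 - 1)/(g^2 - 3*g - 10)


(1) = (q - 7)/(q^2 + 7*q + 10)
(2) = (y - 2)/(y - 3)
(3) = z/(z + 7)
(4) = (n^2 - n - 2)/(n^2 + n - 30)
(5) = (g^2 - 1)/(g^2 - 3*g - 10)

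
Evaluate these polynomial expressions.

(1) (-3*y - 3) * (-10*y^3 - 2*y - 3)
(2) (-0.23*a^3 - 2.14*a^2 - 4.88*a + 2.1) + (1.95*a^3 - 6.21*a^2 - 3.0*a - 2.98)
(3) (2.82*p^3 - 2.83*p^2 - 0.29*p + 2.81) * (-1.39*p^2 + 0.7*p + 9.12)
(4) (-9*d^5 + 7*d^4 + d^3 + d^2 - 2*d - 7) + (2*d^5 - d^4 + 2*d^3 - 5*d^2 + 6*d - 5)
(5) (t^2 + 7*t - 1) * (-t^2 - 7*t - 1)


(1) = 30*y^4 + 30*y^3 + 6*y^2 + 15*y + 9
(2) = 1.72*a^3 - 8.35*a^2 - 7.88*a - 0.88
(3) = -3.9198*p^5 + 5.9077*p^4 + 24.1405*p^3 - 29.9185*p^2 - 0.6778*p + 25.6272
(4) = -7*d^5 + 6*d^4 + 3*d^3 - 4*d^2 + 4*d - 12
(5) = -t^4 - 14*t^3 - 49*t^2 + 1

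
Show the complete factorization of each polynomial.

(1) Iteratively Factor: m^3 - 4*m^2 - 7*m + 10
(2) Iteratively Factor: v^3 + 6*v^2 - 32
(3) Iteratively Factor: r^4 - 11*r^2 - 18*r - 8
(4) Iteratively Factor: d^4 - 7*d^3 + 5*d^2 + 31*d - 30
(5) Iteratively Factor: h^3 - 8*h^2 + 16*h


(1) = (m + 2)*(m^2 - 6*m + 5) = (m - 5)*(m + 2)*(m - 1)
(2) = (v + 4)*(v^2 + 2*v - 8) = (v - 2)*(v + 4)*(v + 4)
(3) = (r + 2)*(r^3 - 2*r^2 - 7*r - 4) = (r + 1)*(r + 2)*(r^2 - 3*r - 4) = (r + 1)^2*(r + 2)*(r - 4)
(4) = (d - 3)*(d^3 - 4*d^2 - 7*d + 10) = (d - 5)*(d - 3)*(d^2 + d - 2) = (d - 5)*(d - 3)*(d - 1)*(d + 2)
(5) = (h - 4)*(h^2 - 4*h) = h*(h - 4)*(h - 4)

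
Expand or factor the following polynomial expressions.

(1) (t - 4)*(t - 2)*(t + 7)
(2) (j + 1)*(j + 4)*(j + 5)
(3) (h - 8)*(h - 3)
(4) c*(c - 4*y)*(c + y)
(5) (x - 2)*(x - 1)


(1) = t^3 + t^2 - 34*t + 56
(2) = j^3 + 10*j^2 + 29*j + 20
(3) = h^2 - 11*h + 24
(4) = c^3 - 3*c^2*y - 4*c*y^2
(5) = x^2 - 3*x + 2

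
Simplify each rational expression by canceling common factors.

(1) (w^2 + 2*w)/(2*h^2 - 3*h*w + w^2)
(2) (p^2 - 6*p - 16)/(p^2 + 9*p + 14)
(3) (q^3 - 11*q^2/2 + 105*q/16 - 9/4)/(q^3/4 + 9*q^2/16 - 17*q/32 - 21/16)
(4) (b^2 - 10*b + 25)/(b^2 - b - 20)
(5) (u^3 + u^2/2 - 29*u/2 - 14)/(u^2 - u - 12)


(1) = (w^2 + 2*w)/(2*h^2 - 3*h*w + w^2)
(2) = (p - 8)/(p + 7)
(3) = (32*q^3 - 176*q^2 + 210*q - 72)/(8*q^3 + 18*q^2 - 17*q - 42)
(4) = (b - 5)/(b + 4)
(5) = (2*u^2 + 9*u + 7)/(2*u + 6)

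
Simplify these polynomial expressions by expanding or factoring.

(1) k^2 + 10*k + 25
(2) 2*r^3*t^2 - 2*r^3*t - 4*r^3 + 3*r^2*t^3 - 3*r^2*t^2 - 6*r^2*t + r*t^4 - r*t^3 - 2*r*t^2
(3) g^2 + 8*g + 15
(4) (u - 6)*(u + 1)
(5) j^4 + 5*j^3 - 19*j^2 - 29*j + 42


(1) = (k + 5)^2
(2) = (r + t)*(2*r + t)*(t - 2)*(r*t + r)
(3) = (g + 3)*(g + 5)
(4) = u^2 - 5*u - 6
(5) = (j - 3)*(j - 1)*(j + 2)*(j + 7)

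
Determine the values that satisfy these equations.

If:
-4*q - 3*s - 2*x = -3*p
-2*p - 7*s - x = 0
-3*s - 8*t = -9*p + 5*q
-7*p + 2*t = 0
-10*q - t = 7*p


Then:
p = 0
q = 0
s = 0
t = 0
x = 0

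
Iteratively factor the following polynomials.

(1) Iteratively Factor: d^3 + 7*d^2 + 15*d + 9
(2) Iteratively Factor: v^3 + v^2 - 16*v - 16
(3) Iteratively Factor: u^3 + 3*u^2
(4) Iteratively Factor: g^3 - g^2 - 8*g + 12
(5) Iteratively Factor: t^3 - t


(1) = (d + 3)*(d^2 + 4*d + 3) = (d + 3)^2*(d + 1)
(2) = (v - 4)*(v^2 + 5*v + 4) = (v - 4)*(v + 1)*(v + 4)
(3) = (u + 3)*(u^2) = u*(u + 3)*(u)
(4) = (g + 3)*(g^2 - 4*g + 4) = (g - 2)*(g + 3)*(g - 2)
(5) = (t + 1)*(t^2 - t) = (t - 1)*(t + 1)*(t)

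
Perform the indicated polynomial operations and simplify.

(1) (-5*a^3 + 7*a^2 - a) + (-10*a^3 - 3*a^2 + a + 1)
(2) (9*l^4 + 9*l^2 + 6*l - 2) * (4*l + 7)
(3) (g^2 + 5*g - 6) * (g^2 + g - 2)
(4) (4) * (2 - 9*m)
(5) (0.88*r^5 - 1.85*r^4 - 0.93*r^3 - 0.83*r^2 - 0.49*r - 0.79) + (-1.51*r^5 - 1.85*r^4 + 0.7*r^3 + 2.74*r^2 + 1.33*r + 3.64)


(1) = -15*a^3 + 4*a^2 + 1
(2) = 36*l^5 + 63*l^4 + 36*l^3 + 87*l^2 + 34*l - 14
(3) = g^4 + 6*g^3 - 3*g^2 - 16*g + 12
(4) = 8 - 36*m
(5) = -0.63*r^5 - 3.7*r^4 - 0.23*r^3 + 1.91*r^2 + 0.84*r + 2.85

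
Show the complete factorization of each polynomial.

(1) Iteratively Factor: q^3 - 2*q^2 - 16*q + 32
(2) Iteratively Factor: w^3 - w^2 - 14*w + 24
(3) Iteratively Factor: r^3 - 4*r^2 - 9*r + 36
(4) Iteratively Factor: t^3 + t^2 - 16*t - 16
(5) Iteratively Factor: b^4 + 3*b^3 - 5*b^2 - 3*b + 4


(1) = (q + 4)*(q^2 - 6*q + 8) = (q - 2)*(q + 4)*(q - 4)
(2) = (w + 4)*(w^2 - 5*w + 6) = (w - 2)*(w + 4)*(w - 3)
(3) = (r - 4)*(r^2 - 9) = (r - 4)*(r + 3)*(r - 3)
(4) = (t + 1)*(t^2 - 16) = (t - 4)*(t + 1)*(t + 4)
(5) = (b - 1)*(b^3 + 4*b^2 - b - 4) = (b - 1)*(b + 1)*(b^2 + 3*b - 4) = (b - 1)^2*(b + 1)*(b + 4)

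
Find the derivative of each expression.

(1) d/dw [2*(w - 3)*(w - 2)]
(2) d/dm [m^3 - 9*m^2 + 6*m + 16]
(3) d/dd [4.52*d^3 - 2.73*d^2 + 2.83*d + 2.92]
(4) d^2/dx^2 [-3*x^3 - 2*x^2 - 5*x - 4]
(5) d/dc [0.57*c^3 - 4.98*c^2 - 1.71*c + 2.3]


(1) = 4*w - 10
(2) = 3*m^2 - 18*m + 6
(3) = 13.56*d^2 - 5.46*d + 2.83
(4) = -18*x - 4
(5) = 1.71*c^2 - 9.96*c - 1.71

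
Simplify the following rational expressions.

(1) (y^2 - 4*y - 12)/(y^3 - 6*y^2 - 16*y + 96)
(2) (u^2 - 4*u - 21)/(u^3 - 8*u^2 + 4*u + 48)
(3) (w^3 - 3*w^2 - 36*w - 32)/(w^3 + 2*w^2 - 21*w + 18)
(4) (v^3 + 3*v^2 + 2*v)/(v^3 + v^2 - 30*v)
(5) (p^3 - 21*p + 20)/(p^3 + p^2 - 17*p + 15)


(1) = (y + 2)/(y^2 - 16)
(2) = (u^2 - 4*u - 21)/(u^3 - 8*u^2 + 4*u + 48)
(3) = (w^3 - 3*w^2 - 36*w - 32)/(w^3 + 2*w^2 - 21*w + 18)
(4) = (v^2 + 3*v + 2)/(v^2 + v - 30)
(5) = (p - 4)/(p - 3)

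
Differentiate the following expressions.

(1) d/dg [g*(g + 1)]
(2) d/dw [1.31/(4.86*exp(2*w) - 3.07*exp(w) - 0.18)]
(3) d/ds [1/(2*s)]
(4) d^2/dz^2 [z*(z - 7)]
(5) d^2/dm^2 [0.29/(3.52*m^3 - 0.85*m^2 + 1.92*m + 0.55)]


(1) = 2*g + 1
(2) = (4.0217 - 12.7332*exp(w))*exp(w)/(-4.86*exp(2*w) + 3.07*exp(w) + 0.18)^2
(3) = -1/(2*s^2)
(4) = 2
(5) = ((0.493 - 6.1248*m)*(3.52*m^3 - 0.85*m^2 + 1.92*m + 0.55) + 0.29*(10.56*m^2 - 1.7*m + 1.92)*(21.12*m^2 - 3.4*m + 3.84))/(3.52*m^3 - 0.85*m^2 + 1.92*m + 0.55)^3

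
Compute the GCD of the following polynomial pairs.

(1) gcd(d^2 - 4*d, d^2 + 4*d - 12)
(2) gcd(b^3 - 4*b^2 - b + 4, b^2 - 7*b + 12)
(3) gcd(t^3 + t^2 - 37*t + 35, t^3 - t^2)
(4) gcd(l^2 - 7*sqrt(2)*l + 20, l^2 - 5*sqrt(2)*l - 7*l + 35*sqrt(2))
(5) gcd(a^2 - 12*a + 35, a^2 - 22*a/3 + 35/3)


(1) = 1
(2) = b - 4
(3) = gcd((t - 5)*(t - 1)*(t + 7), t^2*(t - 1)) = t - 1
(4) = gcd((l - 5*sqrt(2))*(l - 2*sqrt(2)), (l - 7)*(l - 5*sqrt(2))) = l - 5*sqrt(2)
(5) = a - 5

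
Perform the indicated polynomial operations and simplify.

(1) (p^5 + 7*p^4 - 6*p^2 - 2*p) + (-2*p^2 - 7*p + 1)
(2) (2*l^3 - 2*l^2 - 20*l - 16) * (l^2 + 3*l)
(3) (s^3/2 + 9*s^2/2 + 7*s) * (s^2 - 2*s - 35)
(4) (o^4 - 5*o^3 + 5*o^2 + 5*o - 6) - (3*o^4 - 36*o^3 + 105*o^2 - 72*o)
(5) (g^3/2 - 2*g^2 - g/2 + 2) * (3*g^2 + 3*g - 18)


(1) = p^5 + 7*p^4 - 8*p^2 - 9*p + 1
(2) = 2*l^5 + 4*l^4 - 26*l^3 - 76*l^2 - 48*l
(3) = s^5/2 + 7*s^4/2 - 39*s^3/2 - 343*s^2/2 - 245*s
(4) = -2*o^4 + 31*o^3 - 100*o^2 + 77*o - 6
(5) = 3*g^5/2 - 9*g^4/2 - 33*g^3/2 + 81*g^2/2 + 15*g - 36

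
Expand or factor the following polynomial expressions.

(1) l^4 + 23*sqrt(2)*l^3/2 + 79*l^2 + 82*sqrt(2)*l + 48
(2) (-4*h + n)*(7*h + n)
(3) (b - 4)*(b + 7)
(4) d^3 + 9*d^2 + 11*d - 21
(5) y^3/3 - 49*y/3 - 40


(1) = (l + sqrt(2)/2)*(l + sqrt(2))*(l + 4*sqrt(2))*(l + 6*sqrt(2))
(2) = -28*h^2 + 3*h*n + n^2
(3) = b^2 + 3*b - 28
(4) = (d - 1)*(d + 3)*(d + 7)
(5) = (y/3 + 1)*(y - 8)*(y + 5)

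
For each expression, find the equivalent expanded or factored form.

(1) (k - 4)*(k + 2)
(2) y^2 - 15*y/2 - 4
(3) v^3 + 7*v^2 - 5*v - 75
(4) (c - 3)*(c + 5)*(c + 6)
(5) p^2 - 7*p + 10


(1) = k^2 - 2*k - 8
(2) = (y - 8)*(y + 1/2)
(3) = (v - 3)*(v + 5)^2
(4) = c^3 + 8*c^2 - 3*c - 90
(5) = (p - 5)*(p - 2)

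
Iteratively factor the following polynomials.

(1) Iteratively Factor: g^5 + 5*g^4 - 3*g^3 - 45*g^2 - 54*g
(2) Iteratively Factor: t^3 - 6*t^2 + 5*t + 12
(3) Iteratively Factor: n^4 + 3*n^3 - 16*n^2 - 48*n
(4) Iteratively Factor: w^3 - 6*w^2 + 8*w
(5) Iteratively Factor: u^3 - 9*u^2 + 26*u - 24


(1) = (g + 2)*(g^4 + 3*g^3 - 9*g^2 - 27*g) = (g + 2)*(g + 3)*(g^3 - 9*g) = (g + 2)*(g + 3)^2*(g^2 - 3*g) = (g - 3)*(g + 2)*(g + 3)^2*(g)
(2) = (t + 1)*(t^2 - 7*t + 12) = (t - 3)*(t + 1)*(t - 4)
(3) = (n + 4)*(n^3 - n^2 - 12*n) = (n - 4)*(n + 4)*(n^2 + 3*n) = (n - 4)*(n + 3)*(n + 4)*(n)
(4) = (w)*(w^2 - 6*w + 8) = w*(w - 2)*(w - 4)
(5) = (u - 3)*(u^2 - 6*u + 8) = (u - 3)*(u - 2)*(u - 4)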